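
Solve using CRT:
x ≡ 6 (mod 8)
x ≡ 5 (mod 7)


m₁ = 8, m₂ = 7, gcd = 1, so CRT applies. M = m₁·m₂ = 56
Let M₁ = M/m₁ = 7, M₂ = M/m₂ = 8
Find y₁ ≡ M₁⁻¹ (mod m₁): 7⁻¹ ≡ 7 (mod 8)
Find y₂ ≡ M₂⁻¹ (mod m₂): 8⁻¹ ≡ 1 (mod 7)
x = a₁·M₁·y₁ + a₂·M₂·y₂ = 6·7·7 + 5·8·1 = 334
Reduce mod 56: x ≡ 54
Check: 54 mod 8 = 6 ✓, 54 mod 7 = 5 ✓

x ≡ 54 (mod 56)


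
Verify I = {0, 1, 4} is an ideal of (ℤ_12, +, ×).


Check ideal conditions for I = {0, 1, 4} in ℤ_12:
(1) I is an additive subgroup? No
(2) For r ∈ ℤ_12 and a ∈ I: r·a ∈ I? No  [counterexample: r=2, a=1, r·a mod 12 = 2 ∉ I]

No, I is not an ideal of ℤ_12


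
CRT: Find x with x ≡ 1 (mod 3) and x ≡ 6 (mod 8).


m₁ = 3, m₂ = 8, gcd = 1, so CRT applies. M = m₁·m₂ = 24
Let M₁ = M/m₁ = 8, M₂ = M/m₂ = 3
Find y₁ ≡ M₁⁻¹ (mod m₁): 8⁻¹ ≡ 2 (mod 3)
Find y₂ ≡ M₂⁻¹ (mod m₂): 3⁻¹ ≡ 3 (mod 8)
x = a₁·M₁·y₁ + a₂·M₂·y₂ = 1·8·2 + 6·3·3 = 70
Reduce mod 24: x ≡ 22
Check: 22 mod 3 = 1 ✓, 22 mod 8 = 6 ✓

x ≡ 22 (mod 24)


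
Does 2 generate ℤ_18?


g generates ℤ_n iff gcd(g, n) = 1
gcd(2, 18) = 2
Since gcd = 2 ≠ 1, ⟨2⟩ has order 9 < 18, so 2 is not a generator.

No, 2 does not generate ℤ_18


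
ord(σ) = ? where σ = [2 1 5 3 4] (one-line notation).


Cycle decomposition: (1 2) (3 5 4)
Cycle lengths: 2, 3
Order = lcm(2, 3) = 6

ord(σ) = 6


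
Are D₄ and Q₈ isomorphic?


Comparing D₄ and Q₈:
D₄ has 5 elements of order 2; Q₈ has only 1

No, D₄ ≇ Q₈


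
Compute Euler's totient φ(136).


Factor n: 136 = 2^3 × 17
φ(n) = n · ∏(1 - 1/p) over distinct primes p | n
φ(136) = 136 · (1 - 1/2) · (1 - 1/17) = 64

φ(136) = 64


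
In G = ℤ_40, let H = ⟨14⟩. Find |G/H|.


|⟨14⟩| = n / gcd(14, 40) = 40 / 2 = 20
H is normal (ℤ_40 is abelian).
|G/H| = |G| / |H| = 40 / 20 = 2

|G/H| = 2


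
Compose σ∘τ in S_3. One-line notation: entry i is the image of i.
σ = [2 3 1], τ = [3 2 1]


σ∘τ: apply τ first, then σ
1 →τ 3 →σ 1
2 →τ 2 →σ 3
3 →τ 1 →σ 2

σ∘τ = [1 3 2]


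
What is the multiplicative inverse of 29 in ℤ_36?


Use the extended Euclidean algorithm to write 1 = 29·s + 36·t; then s mod 36 is the inverse.
Euclidean algorithm:
  29 = 0·36 + 29
  36 = 1·29 + 7
  29 = 4·7 + 1
  7 = 7·1 + 0
gcd(29,36) = 1
Back-substitution gives: 29·(5) + 36·(-4) = 1
So 29⁻¹ ≡ 5 ≡ 5 (mod 36)
Check: 29 × 5 = 145 ≡ 1 (mod 36) ✓

29⁻¹ ≡ 5 (mod 36)


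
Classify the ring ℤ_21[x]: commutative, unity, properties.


ℤ_21 has zero divisors (3·7 ≡ 0), and these lift to constant zero divisors in ℤ_21[x]; so not an integral domain
Commutative: Yes
Integral domain: No
Has unity: Yes

ℤ_21[x]: Commutative=Yes, Unity=Yes


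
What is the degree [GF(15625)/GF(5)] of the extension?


GF(15625) = GF(5^6), so the extension degree is 6

[GF(15625)/GF(5)] = 6


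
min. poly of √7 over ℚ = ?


√7 satisfies x² - 7 = 0, irreducible over ℚ since 7 is squarefree

Minimal polynomial: x² - 7


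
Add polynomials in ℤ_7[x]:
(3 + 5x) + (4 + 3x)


Add coefficients mod 7:
x^0: 3 + 4 = 0 (mod 7)
x^1: 5 + 3 = 1 (mod 7)
Result: x

f + g = x


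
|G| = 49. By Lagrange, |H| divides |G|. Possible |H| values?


Lagrange's theorem: |H| divides |G|
|G| = 49
Divisors of 49: 1, 7, 49

Possible subgroup orders: {1, 7, 49}


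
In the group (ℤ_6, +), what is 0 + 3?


Operation: addition mod 6
0 + 3 = (a + b) mod 6 with a = 0, b = 3

0 + 3 = 3


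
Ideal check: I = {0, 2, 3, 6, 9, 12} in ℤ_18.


Check ideal conditions for I = {0, 2, 3, 6, 9, 12} in ℤ_18:
(1) I is an additive subgroup? No
(2) For r ∈ ℤ_18 and a ∈ I: r·a ∈ I? No  [counterexample: r=2, a=2, r·a mod 18 = 4 ∉ I]

No, I is not an ideal of ℤ_18


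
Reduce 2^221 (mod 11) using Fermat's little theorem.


Fermat's little theorem: if p is prime and gcd(a,p)=1, then a^(p-1) ≡ 1 (mod p)
p = 11 is prime, gcd(2,11) = 1
Reduce exponent: 221 mod 10 = 1
So 2^221 ≡ 2^1 (mod 11)
2^1 mod 11 = 2

2^221 ≡ 2 (mod 11)


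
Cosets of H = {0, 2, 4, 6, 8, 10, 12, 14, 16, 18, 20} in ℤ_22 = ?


H = {0, 2, 4, 6, 8, 10, 12, 14, 16, 18, 20}, |H| = 11
Number of cosets = |G|/|H| = 22/11 = 2
0 + H = {0, 2, 4, 6, 8, 10, 12, 14, 16, 18, 20}
1 + H = {1, 3, 5, 7, 9, 11, 13, 15, 17, 19, 21}

Cosets: 0+H={0,2,4,6,8,10,12,14,16,18,20}; 1+H={1,3,5,7,9,11,13,15,17,19,21}


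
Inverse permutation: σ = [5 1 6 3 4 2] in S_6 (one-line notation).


To find σ⁻¹, swap domain and range:
σ(1) = 5 → σ⁻¹(5) = 1
σ(2) = 1 → σ⁻¹(1) = 2
σ(3) = 6 → σ⁻¹(6) = 3
σ(4) = 3 → σ⁻¹(3) = 4
σ(5) = 4 → σ⁻¹(4) = 5
σ(6) = 2 → σ⁻¹(2) = 6

σ⁻¹ = [2 6 4 5 1 3]


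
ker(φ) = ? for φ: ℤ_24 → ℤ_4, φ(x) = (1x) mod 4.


Kernel = preimage of identity
ker(φ) = {x ∈ ℤ_24 : 1x ≡ 0 (mod 4)}. Since 4 | 24, φ is well-defined. The kernel is the cyclic subgroup ⟨4⟩ of ℤ_24 (order 6), i.e. {0, 4, 8, 12, 16, 20}

ker(φ) = {0, 4, 8, 12, 16, 20}


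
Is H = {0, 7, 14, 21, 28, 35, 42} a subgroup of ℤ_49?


Subgroup test for H = {0, 7, 14, 21, 28, 35, 42} in (ℤ_49, +):
(1) 0 ∈ H? Yes
(2) Closure: for all a,b ∈ H, (a+b) mod 49 ∈ H? Yes
(3) Inverses: for all a ∈ H, -a mod 49 ∈ H? Yes

Yes, H is a subgroup of ℤ_49


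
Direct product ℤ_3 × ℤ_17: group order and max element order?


|ℤ_3 × ℤ_17| = 3 × 17 = 51
Max element order = lcm(3,17) = 51
Cyclic? Yes (gcd=1)

|ℤ_3×ℤ_17| = 51, max element order = 51


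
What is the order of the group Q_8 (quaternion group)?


Q_8 = {±1, ±i, ±j, ±k}
|Q_8| = 8

|Q_8 (quaternion group)| = 8


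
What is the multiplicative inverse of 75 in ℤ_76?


Use the extended Euclidean algorithm to write 1 = 75·s + 76·t; then s mod 76 is the inverse.
Euclidean algorithm:
  75 = 0·76 + 75
  76 = 1·75 + 1
  75 = 75·1 + 0
gcd(75,76) = 1
Back-substitution gives: 75·(-1) + 76·(1) = 1
So 75⁻¹ ≡ -1 ≡ 75 (mod 76)
Check: 75 × 75 = 5625 ≡ 1 (mod 76) ✓

75⁻¹ ≡ 75 (mod 76)


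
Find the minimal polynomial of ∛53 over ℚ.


∛53 satisfies x³ - 53 = 0, irreducible over ℚ (no rational root; 53 is not a perfect cube)

Minimal polynomial: x³ - 53


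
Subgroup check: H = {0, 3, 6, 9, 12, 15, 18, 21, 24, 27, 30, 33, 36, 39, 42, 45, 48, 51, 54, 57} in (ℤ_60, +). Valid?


Subgroup test for H = {0, 3, 6, 9, 12, 15, 18, 21, 24, 27, 30, 33, 36, 39, 42, 45, 48, 51, 54, 57} in (ℤ_60, +):
(1) 0 ∈ H? Yes
(2) Closure: for all a,b ∈ H, (a+b) mod 60 ∈ H? Yes
(3) Inverses: for all a ∈ H, -a mod 60 ∈ H? Yes

Yes, H is a subgroup of ℤ_60


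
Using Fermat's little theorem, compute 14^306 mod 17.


Fermat's little theorem: if p is prime and gcd(a,p)=1, then a^(p-1) ≡ 1 (mod p)
p = 17 is prime, gcd(14,17) = 1
Reduce exponent: 306 mod 16 = 2
So 14^306 ≡ 14^2 (mod 17)
14^2 mod 17 = 9

14^306 ≡ 9 (mod 17)


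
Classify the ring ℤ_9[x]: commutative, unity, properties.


ℤ_9 has zero divisors (3·3 ≡ 0), and these lift to constant zero divisors in ℤ_9[x]; so not an integral domain
Commutative: Yes
Integral domain: No
Has unity: Yes

ℤ_9[x]: Commutative=Yes, Unity=Yes


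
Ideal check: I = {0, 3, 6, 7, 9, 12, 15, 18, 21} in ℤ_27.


Check ideal conditions for I = {0, 3, 6, 7, 9, 12, 15, 18, 21} in ℤ_27:
(1) I is an additive subgroup? No
(2) For r ∈ ℤ_27 and a ∈ I: r·a ∈ I? No  [counterexample: r=2, a=7, r·a mod 27 = 14 ∉ I]

No, I is not an ideal of ℤ_27


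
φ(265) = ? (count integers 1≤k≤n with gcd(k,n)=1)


Factor n: 265 = 5 × 53
φ(n) = n · ∏(1 - 1/p) over distinct primes p | n
φ(265) = 265 · (1 - 1/5) · (1 - 1/53) = 208

φ(265) = 208


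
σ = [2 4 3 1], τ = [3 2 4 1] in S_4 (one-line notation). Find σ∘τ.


σ∘τ: apply τ first, then σ
1 →τ 3 →σ 3
2 →τ 2 →σ 4
3 →τ 4 →σ 1
4 →τ 1 →σ 2

σ∘τ = [3 4 1 2]


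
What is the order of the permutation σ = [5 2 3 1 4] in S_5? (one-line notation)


Cycle decomposition: (1 5 4)
Cycle lengths: 3
Order = lcm(3) = 3

ord(σ) = 3


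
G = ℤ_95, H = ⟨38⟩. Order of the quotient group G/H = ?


|⟨38⟩| = n / gcd(38, 95) = 95 / 19 = 5
H is normal (ℤ_95 is abelian).
|G/H| = |G| / |H| = 95 / 5 = 19

|G/H| = 19


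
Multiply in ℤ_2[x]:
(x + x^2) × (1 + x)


Expand and collect like terms; reduce coefficients mod 2:
x^0: 0·1 = 0 ≡ 0 (mod 2)
x^1: 0·1 + 1·1 = 1 ≡ 1 (mod 2)
x^2: 1·1 + 1·1 = 2 ≡ 0 (mod 2)
x^3: 1·1 = 1 ≡ 1 (mod 2)
Result: x + x^3

f · g = x + x^3


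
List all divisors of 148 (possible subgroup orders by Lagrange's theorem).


Lagrange's theorem: |H| divides |G|
|G| = 148
Divisors of 148: 1, 2, 4, 37, 74, 148

Possible subgroup orders: {1, 2, 4, 37, 74, 148}


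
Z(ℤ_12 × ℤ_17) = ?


Z(G) = {g ∈ G | gx = xg for all x ∈ G}
Direct product of abelian groups is abelian, so Z(G) = G

Z(ℤ_12 × ℤ_17) = ℤ_12 × ℤ_17


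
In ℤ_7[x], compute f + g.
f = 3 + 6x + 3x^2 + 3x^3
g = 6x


Add coefficients mod 7:
x^0: 3 + 0 = 3 (mod 7)
x^1: 6 + 6 = 5 (mod 7)
x^2: 3 + 0 = 3 (mod 7)
x^3: 3 + 0 = 3 (mod 7)
Result: 3 + 5x + 3x^2 + 3x^3

f + g = 3 + 5x + 3x^2 + 3x^3


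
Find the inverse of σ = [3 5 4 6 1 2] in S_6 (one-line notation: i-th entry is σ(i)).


To find σ⁻¹, swap domain and range:
σ(1) = 3 → σ⁻¹(3) = 1
σ(2) = 5 → σ⁻¹(5) = 2
σ(3) = 4 → σ⁻¹(4) = 3
σ(4) = 6 → σ⁻¹(6) = 4
σ(5) = 1 → σ⁻¹(1) = 5
σ(6) = 2 → σ⁻¹(2) = 6

σ⁻¹ = [5 6 1 3 2 4]


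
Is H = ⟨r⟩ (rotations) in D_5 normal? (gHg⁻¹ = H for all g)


H = ⟨r⟩ (rotations) in D_5
The rotation subgroup ⟨r⟩ has index 2 in D_5, so it is normal

Yes, normal subgroup


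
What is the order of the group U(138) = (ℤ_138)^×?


U(n) is the group of units mod n; |U(n)| = φ(n)
|U(138)| = φ(138) = 44

|U(138) = (ℤ_138)^×| = 44


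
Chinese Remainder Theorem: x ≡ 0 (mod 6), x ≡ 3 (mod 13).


m₁ = 6, m₂ = 13, gcd = 1, so CRT applies. M = m₁·m₂ = 78
Let M₁ = M/m₁ = 13, M₂ = M/m₂ = 6
Find y₁ ≡ M₁⁻¹ (mod m₁): 13⁻¹ ≡ 1 (mod 6)
Find y₂ ≡ M₂⁻¹ (mod m₂): 6⁻¹ ≡ 11 (mod 13)
x = a₁·M₁·y₁ + a₂·M₂·y₂ = 0·13·1 + 3·6·11 = 198
Reduce mod 78: x ≡ 42
Check: 42 mod 6 = 0 ✓, 42 mod 13 = 3 ✓

x ≡ 42 (mod 78)


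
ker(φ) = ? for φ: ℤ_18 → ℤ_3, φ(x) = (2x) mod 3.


Kernel = preimage of identity
ker(φ) = {x ∈ ℤ_18 : 2x ≡ 0 (mod 3)}. Since 3 | 18, φ is well-defined. The kernel is the cyclic subgroup ⟨3⟩ of ℤ_18 (order 6), i.e. {0, 3, 6, 9, 12, 15}

ker(φ) = {0, 3, 6, 9, 12, 15}


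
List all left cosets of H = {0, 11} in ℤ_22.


H = {0, 11}, |H| = 2
Number of cosets = |G|/|H| = 22/2 = 11
0 + H = {0, 11}
1 + H = {1, 12}
2 + H = {2, 13}
3 + H = {3, 14}
4 + H = {4, 15}
5 + H = {5, 16}
6 + H = {6, 17}
7 + H = {7, 18}
8 + H = {8, 19}
9 + H = {9, 20}
10 + H = {10, 21}

Cosets: 0+H={0,11}; 1+H={1,12}; 2+H={2,13}; 3+H={3,14}; 4+H={4,15}; 5+H={5,16}; 6+H={6,17}; 7+H={7,18}; 8+H={8,19}; 9+H={9,20}; 10+H={10,21}


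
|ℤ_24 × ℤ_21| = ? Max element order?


|ℤ_24 × ℤ_21| = 24 × 21 = 504
Max element order = lcm(24,21) = 168
Cyclic? No (gcd=3)

|ℤ_24×ℤ_21| = 504, max element order = 168


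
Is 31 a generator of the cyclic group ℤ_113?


g generates ℤ_n iff gcd(g, n) = 1
gcd(31, 113) = 1
Since gcd = 1, 31 is a generator.

Yes, 31 generates ℤ_113


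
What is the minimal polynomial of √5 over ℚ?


√5 satisfies x² - 5 = 0, irreducible over ℚ since 5 is squarefree

Minimal polynomial: x² - 5


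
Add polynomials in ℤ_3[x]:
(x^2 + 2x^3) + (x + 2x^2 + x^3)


Add coefficients mod 3:
x^0: 0 + 0 = 0 (mod 3)
x^1: 0 + 1 = 1 (mod 3)
x^2: 1 + 2 = 0 (mod 3)
x^3: 2 + 1 = 0 (mod 3)
Result: x

f + g = x


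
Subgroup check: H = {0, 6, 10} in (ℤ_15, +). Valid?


Subgroup test for H = {0, 6, 10} in (ℤ_15, +):
(1) 0 ∈ H? Yes
(2) Closure: for all a,b ∈ H, (a+b) mod 15 ∈ H? No  [counterexample: 6 + 6 = 12 ∉ H]
(3) Inverses: for all a ∈ H, -a mod 15 ∈ H? No

No, H is not a subgroup of ℤ_15


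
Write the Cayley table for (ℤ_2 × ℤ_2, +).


Elements: {(0,0), (0,1), (1,0), (1,1)}
Operation: componentwise addition mod (2, 2)
Entry (a, b) = ((a₁+b₁) mod 2, (a₂+b₂) mod 2)

Cayley table:
      | (0,0) | (0,1) | (1,0) | (1,1)
(0,0) | (0,0) | (0,1) | (1,0) | (1,1)
(0,1) | (0,1) | (0,0) | (1,1) | (1,0)
(1,0) | (1,0) | (1,1) | (0,0) | (0,1)
(1,1) | (1,1) | (1,0) | (0,1) | (0,0)


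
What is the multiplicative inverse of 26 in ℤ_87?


Use the extended Euclidean algorithm to write 1 = 26·s + 87·t; then s mod 87 is the inverse.
Euclidean algorithm:
  26 = 0·87 + 26
  87 = 3·26 + 9
  26 = 2·9 + 8
  9 = 1·8 + 1
  8 = 8·1 + 0
gcd(26,87) = 1
Back-substitution gives: 26·(-10) + 87·(3) = 1
So 26⁻¹ ≡ -10 ≡ 77 (mod 87)
Check: 26 × 77 = 2002 ≡ 1 (mod 87) ✓

26⁻¹ ≡ 77 (mod 87)


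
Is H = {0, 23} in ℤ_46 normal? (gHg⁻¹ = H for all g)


H = {0, 23} in ℤ_46
ℤ_46 is abelian; every subgroup of an abelian group is normal

Yes, normal subgroup


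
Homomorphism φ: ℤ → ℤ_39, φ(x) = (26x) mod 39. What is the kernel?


Kernel = preimage of identity
ker(φ) = {x ∈ ℤ : 26x ≡ 0 (mod 39)}. gcd(26,39) = 13, so 26x ≡ 0 (mod 39) ⟺ x ≡ 0 (mod 39/13 = 3). Hence ker(φ) = 3ℤ

ker(φ) = 3ℤ


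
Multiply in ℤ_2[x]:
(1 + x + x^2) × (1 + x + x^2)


Expand and collect like terms; reduce coefficients mod 2:
x^0: 1·1 = 1 ≡ 1 (mod 2)
x^1: 1·1 + 1·1 = 2 ≡ 0 (mod 2)
x^2: 1·1 + 1·1 + 1·1 = 3 ≡ 1 (mod 2)
x^3: 1·1 + 1·1 = 2 ≡ 0 (mod 2)
x^4: 1·1 = 1 ≡ 1 (mod 2)
Result: 1 + x^2 + x^4

f · g = 1 + x^2 + x^4


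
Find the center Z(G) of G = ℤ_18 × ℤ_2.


Z(G) = {g ∈ G | gx = xg for all x ∈ G}
Direct product of abelian groups is abelian, so Z(G) = G

Z(ℤ_18 × ℤ_2) = ℤ_18 × ℤ_2


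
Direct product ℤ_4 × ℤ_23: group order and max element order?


|ℤ_4 × ℤ_23| = 4 × 23 = 92
Max element order = lcm(4,23) = 92
Cyclic? Yes (gcd=1)

|ℤ_4×ℤ_23| = 92, max element order = 92


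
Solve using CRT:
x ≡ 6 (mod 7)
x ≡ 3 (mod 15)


m₁ = 7, m₂ = 15, gcd = 1, so CRT applies. M = m₁·m₂ = 105
Let M₁ = M/m₁ = 15, M₂ = M/m₂ = 7
Find y₁ ≡ M₁⁻¹ (mod m₁): 15⁻¹ ≡ 1 (mod 7)
Find y₂ ≡ M₂⁻¹ (mod m₂): 7⁻¹ ≡ 13 (mod 15)
x = a₁·M₁·y₁ + a₂·M₂·y₂ = 6·15·1 + 3·7·13 = 363
Reduce mod 105: x ≡ 48
Check: 48 mod 7 = 6 ✓, 48 mod 15 = 3 ✓

x ≡ 48 (mod 105)


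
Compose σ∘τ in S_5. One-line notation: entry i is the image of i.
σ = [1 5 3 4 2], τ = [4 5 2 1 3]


σ∘τ: apply τ first, then σ
1 →τ 4 →σ 4
2 →τ 5 →σ 2
3 →τ 2 →σ 5
4 →τ 1 →σ 1
5 →τ 3 →σ 3

σ∘τ = [4 2 5 1 3]


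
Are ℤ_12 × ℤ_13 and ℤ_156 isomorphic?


Comparing ℤ_12 × ℤ_13 and ℤ_156:
gcd(12,13) = 1, so ℤ_12 × ℤ_13 ≅ ℤ_156 (CRT)

Yes, ℤ_12 × ℤ_13 ≅ ℤ_156


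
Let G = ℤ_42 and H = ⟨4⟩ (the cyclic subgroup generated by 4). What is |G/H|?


|⟨4⟩| = n / gcd(4, 42) = 42 / 2 = 21
H is normal (ℤ_42 is abelian).
|G/H| = |G| / |H| = 42 / 21 = 2

|G/H| = 2


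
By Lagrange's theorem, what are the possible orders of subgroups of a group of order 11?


Lagrange's theorem: |H| divides |G|
|G| = 11
Divisors of 11: 1, 11

Possible subgroup orders: {1, 11}


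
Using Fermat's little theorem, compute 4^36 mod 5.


Fermat's little theorem: if p is prime and gcd(a,p)=1, then a^(p-1) ≡ 1 (mod p)
p = 5 is prime, gcd(4,5) = 1
Reduce exponent: 36 mod 4 = 0
So 4^36 ≡ 4^0 (mod 5)
4^0 = 1

4^36 ≡ 1 (mod 5)


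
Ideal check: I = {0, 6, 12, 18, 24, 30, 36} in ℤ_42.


Check ideal conditions for I = {0, 6, 12, 18, 24, 30, 36} in ℤ_42:
(1) I is an additive subgroup? Yes
(2) For r ∈ ℤ_42 and a ∈ I: r·a ∈ I? Yes

Yes, I is an ideal of ℤ_42


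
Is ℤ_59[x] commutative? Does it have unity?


ℤ_59 is a field (n prime), so ℤ_59[x] is a commutative integral domain with unity
Commutative: Yes
Integral domain: Yes
Has unity: Yes

ℤ_59[x]: Commutative=Yes, Unity=Yes


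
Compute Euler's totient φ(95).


Factor n: 95 = 5 × 19
φ(n) = n · ∏(1 - 1/p) over distinct primes p | n
φ(95) = 95 · (1 - 1/5) · (1 - 1/19) = 72

φ(95) = 72


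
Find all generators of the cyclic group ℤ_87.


g generates ℤ_n iff gcd(g,n) = 1
Prime factors of 87: 3, 29
Generators are g ∈ {1,...,86} not divisible by any of these primes.
Generators: {1, 2, 4, 5, 7, 8, 10, 11, 13, 14, 16, 17, 19, 20, 22, 23, 25, 26, 28, 31, 32, 34, 35, 37, 38, 40, 41, 43, 44, 46, 47, 49, 50, 52, 53, 55, 56, 59, 61, 62, 64, 65, 67, 68, 70, 71, 73, 74, 76, 77, 79, 80, 82, 83, 85, 86}
Number of generators = φ(87) = 56

Generators of ℤ_87 = {1, 2, 4, 5, 7, 8, 10, 11, 13, 14, 16, 17, 19, 20, 22, 23, 25, 26, 28, 31, 32, 34, 35, 37, 38, 40, 41, 43, 44, 46, 47, 49, 50, 52, 53, 55, 56, 59, 61, 62, 64, 65, 67, 68, 70, 71, 73, 74, 76, 77, 79, 80, 82, 83, 85, 86}


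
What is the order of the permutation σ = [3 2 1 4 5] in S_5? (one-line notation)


Cycle decomposition: (1 3)
Cycle lengths: 2
Order = lcm(2) = 2

ord(σ) = 2


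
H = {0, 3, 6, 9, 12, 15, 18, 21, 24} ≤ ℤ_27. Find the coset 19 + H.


19 + H = {19 + h (mod 27) : h ∈ H}
19+0=19, 19+3=22, 19+6=25, 19+9=1, 19+12=4, 19+15=7, 19+18=10, 19+21=13, 19+24=16
19 + H = {1, 4, 7, 10, 13, 16, 19, 22, 25} = 1 + H

19 + H = {1, 4, 7, 10, 13, 16, 19, 22, 25}


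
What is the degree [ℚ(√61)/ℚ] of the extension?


√61 has minimal polynomial x² - 61 (irreducible over ℚ since 61 is squarefree)

[ℚ(√61)/ℚ] = 2


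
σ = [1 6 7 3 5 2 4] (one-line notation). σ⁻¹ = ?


To find σ⁻¹, swap domain and range:
σ(1) = 1 → σ⁻¹(1) = 1
σ(2) = 6 → σ⁻¹(6) = 2
σ(3) = 7 → σ⁻¹(7) = 3
σ(4) = 3 → σ⁻¹(3) = 4
σ(5) = 5 → σ⁻¹(5) = 5
σ(6) = 2 → σ⁻¹(2) = 6
σ(7) = 4 → σ⁻¹(4) = 7

σ⁻¹ = [1 6 4 7 5 2 3]


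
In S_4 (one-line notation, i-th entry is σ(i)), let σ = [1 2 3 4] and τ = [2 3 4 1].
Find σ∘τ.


σ∘τ: apply τ first, then σ
1 →τ 2 →σ 2
2 →τ 3 →σ 3
3 →τ 4 →σ 4
4 →τ 1 →σ 1

σ∘τ = [2 3 4 1]


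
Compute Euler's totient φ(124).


Factor n: 124 = 2^2 × 31
φ(n) = n · ∏(1 - 1/p) over distinct primes p | n
φ(124) = 124 · (1 - 1/2) · (1 - 1/31) = 60

φ(124) = 60


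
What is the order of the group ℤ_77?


ℤ_n has n elements.

|ℤ_77| = 77


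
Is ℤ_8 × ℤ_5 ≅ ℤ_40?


Comparing ℤ_8 × ℤ_5 and ℤ_40:
gcd(8,5) = 1, so ℤ_8 × ℤ_5 ≅ ℤ_40 (CRT)

Yes, ℤ_8 × ℤ_5 ≅ ℤ_40


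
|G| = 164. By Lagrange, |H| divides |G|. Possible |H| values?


Lagrange's theorem: |H| divides |G|
|G| = 164
Divisors of 164: 1, 2, 4, 41, 82, 164

Possible subgroup orders: {1, 2, 4, 41, 82, 164}


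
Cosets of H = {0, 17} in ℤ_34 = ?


H = {0, 17}, |H| = 2
Number of cosets = |G|/|H| = 34/2 = 17
0 + H = {0, 17}
1 + H = {1, 18}
2 + H = {2, 19}
3 + H = {3, 20}
4 + H = {4, 21}
5 + H = {5, 22}
6 + H = {6, 23}
7 + H = {7, 24}
8 + H = {8, 25}
9 + H = {9, 26}
10 + H = {10, 27}
11 + H = {11, 28}
12 + H = {12, 29}
13 + H = {13, 30}
14 + H = {14, 31}
15 + H = {15, 32}
16 + H = {16, 33}

Cosets: 0+H={0,17}; 1+H={1,18}; 2+H={2,19}; 3+H={3,20}; 4+H={4,21}; 5+H={5,22}; 6+H={6,23}; 7+H={7,24}; 8+H={8,25}; 9+H={9,26}; 10+H={10,27}; 11+H={11,28}; 12+H={12,29}; 13+H={13,30}; 14+H={14,31}; 15+H={15,32}; 16+H={16,33}


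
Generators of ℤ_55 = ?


g generates ℤ_n iff gcd(g,n) = 1
Prime factors of 55: 5, 11
Generators are g ∈ {1,...,54} not divisible by any of these primes.
Generators: {1, 2, 3, 4, 6, 7, 8, 9, 12, 13, 14, 16, 17, 18, 19, 21, 23, 24, 26, 27, 28, 29, 31, 32, 34, 36, 37, 38, 39, 41, 42, 43, 46, 47, 48, 49, 51, 52, 53, 54}
Number of generators = φ(55) = 40

Generators of ℤ_55 = {1, 2, 3, 4, 6, 7, 8, 9, 12, 13, 14, 16, 17, 18, 19, 21, 23, 24, 26, 27, 28, 29, 31, 32, 34, 36, 37, 38, 39, 41, 42, 43, 46, 47, 48, 49, 51, 52, 53, 54}


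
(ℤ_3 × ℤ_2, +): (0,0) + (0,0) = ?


Operation: componentwise addition mod (3, 2)
(0,0) + (0,0) = ((a₁+b₁) mod 3, (a₂+b₂) mod 2) with a = (0,0), b = (0,0)

(0,0) + (0,0) = (0,0)


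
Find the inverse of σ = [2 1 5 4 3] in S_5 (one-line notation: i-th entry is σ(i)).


To find σ⁻¹, swap domain and range:
σ(1) = 2 → σ⁻¹(2) = 1
σ(2) = 1 → σ⁻¹(1) = 2
σ(3) = 5 → σ⁻¹(5) = 3
σ(4) = 4 → σ⁻¹(4) = 4
σ(5) = 3 → σ⁻¹(3) = 5

σ⁻¹ = [2 1 5 4 3]


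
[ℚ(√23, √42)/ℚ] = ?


[ℚ(√23,√42):ℚ] = [ℚ(√23,√42):ℚ(√23)]·[ℚ(√23):ℚ] = 2·2 = 4

[ℚ(√23, √42)/ℚ] = 4


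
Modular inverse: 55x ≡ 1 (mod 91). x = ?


Use the extended Euclidean algorithm to write 1 = 55·s + 91·t; then s mod 91 is the inverse.
Euclidean algorithm:
  55 = 0·91 + 55
  91 = 1·55 + 36
  55 = 1·36 + 19
  36 = 1·19 + 17
  19 = 1·17 + 2
  17 = 8·2 + 1
  2 = 2·1 + 0
gcd(55,91) = 1
Back-substitution gives: 55·(-43) + 91·(26) = 1
So 55⁻¹ ≡ -43 ≡ 48 (mod 91)
Check: 55 × 48 = 2640 ≡ 1 (mod 91) ✓

55⁻¹ ≡ 48 (mod 91)


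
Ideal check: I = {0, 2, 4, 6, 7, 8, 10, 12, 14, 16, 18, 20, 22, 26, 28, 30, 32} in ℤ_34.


Check ideal conditions for I = {0, 2, 4, 6, 7, 8, 10, 12, 14, 16, 18, 20, 22, 26, 28, 30, 32} in ℤ_34:
(1) I is an additive subgroup? No
(2) For r ∈ ℤ_34 and a ∈ I: r·a ∈ I? No  [counterexample: r=2, a=12, r·a mod 34 = 24 ∉ I]

No, I is not an ideal of ℤ_34


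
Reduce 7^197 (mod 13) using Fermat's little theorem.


Fermat's little theorem: if p is prime and gcd(a,p)=1, then a^(p-1) ≡ 1 (mod p)
p = 13 is prime, gcd(7,13) = 1
Reduce exponent: 197 mod 12 = 5
So 7^197 ≡ 7^5 (mod 13)
7^5 mod 13 = 11

7^197 ≡ 11 (mod 13)


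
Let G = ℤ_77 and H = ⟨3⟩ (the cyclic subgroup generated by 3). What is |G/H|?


|⟨3⟩| = n / gcd(3, 77) = 77 / 1 = 77
H is normal (ℤ_77 is abelian).
|G/H| = |G| / |H| = 77 / 77 = 1

|G/H| = 1


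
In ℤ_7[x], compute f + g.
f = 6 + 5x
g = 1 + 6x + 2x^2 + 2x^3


Add coefficients mod 7:
x^0: 6 + 1 = 0 (mod 7)
x^1: 5 + 6 = 4 (mod 7)
x^2: 0 + 2 = 2 (mod 7)
x^3: 0 + 2 = 2 (mod 7)
Result: 4x + 2x^2 + 2x^3

f + g = 4x + 2x^2 + 2x^3


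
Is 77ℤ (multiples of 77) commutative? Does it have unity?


77ℤ is a commutative ring under +,× but has no multiplicative identity (1 ∉ 77ℤ); it has no zero divisors, but without unity it is not an integral domain
Commutative: Yes
Integral domain: No
Has unity: No

77ℤ (multiples of 77): Commutative=Yes, Unity=No


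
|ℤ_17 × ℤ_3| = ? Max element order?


|ℤ_17 × ℤ_3| = 17 × 3 = 51
Max element order = lcm(17,3) = 51
Cyclic? Yes (gcd=1)

|ℤ_17×ℤ_3| = 51, max element order = 51


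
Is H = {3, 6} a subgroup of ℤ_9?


Subgroup test for H = {3, 6} in (ℤ_9, +):
(1) 0 ∈ H? No
(2) Closure: for all a,b ∈ H, (a+b) mod 9 ∈ H? No  [counterexample: 3 + 6 = 0 ∉ H]
(3) Inverses: for all a ∈ H, -a mod 9 ∈ H? Yes

No, H is not a subgroup of ℤ_9


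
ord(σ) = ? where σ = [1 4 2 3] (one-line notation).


Cycle decomposition: (2 4 3)
Cycle lengths: 3
Order = lcm(3) = 3

ord(σ) = 3


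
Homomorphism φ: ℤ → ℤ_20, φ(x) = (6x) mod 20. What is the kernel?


Kernel = preimage of identity
ker(φ) = {x ∈ ℤ : 6x ≡ 0 (mod 20)}. gcd(6,20) = 2, so 6x ≡ 0 (mod 20) ⟺ x ≡ 0 (mod 20/2 = 10). Hence ker(φ) = 10ℤ

ker(φ) = 10ℤ


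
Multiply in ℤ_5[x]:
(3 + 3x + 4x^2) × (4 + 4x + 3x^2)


Expand and collect like terms; reduce coefficients mod 5:
x^0: 3·4 = 12 ≡ 2 (mod 5)
x^1: 3·4 + 3·4 = 24 ≡ 4 (mod 5)
x^2: 3·3 + 3·4 + 4·4 = 37 ≡ 2 (mod 5)
x^3: 3·3 + 4·4 = 25 ≡ 0 (mod 5)
x^4: 4·3 = 12 ≡ 2 (mod 5)
Result: 2 + 4x + 2x^2 + 2x^4

f · g = 2 + 4x + 2x^2 + 2x^4


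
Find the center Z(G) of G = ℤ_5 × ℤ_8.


Z(G) = {g ∈ G | gx = xg for all x ∈ G}
Direct product of abelian groups is abelian, so Z(G) = G

Z(ℤ_5 × ℤ_8) = ℤ_5 × ℤ_8


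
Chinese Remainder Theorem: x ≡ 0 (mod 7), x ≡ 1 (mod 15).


m₁ = 7, m₂ = 15, gcd = 1, so CRT applies. M = m₁·m₂ = 105
Let M₁ = M/m₁ = 15, M₂ = M/m₂ = 7
Find y₁ ≡ M₁⁻¹ (mod m₁): 15⁻¹ ≡ 1 (mod 7)
Find y₂ ≡ M₂⁻¹ (mod m₂): 7⁻¹ ≡ 13 (mod 15)
x = a₁·M₁·y₁ + a₂·M₂·y₂ = 0·15·1 + 1·7·13 = 91
Reduce mod 105: x ≡ 91
Check: 91 mod 7 = 0 ✓, 91 mod 15 = 1 ✓

x ≡ 91 (mod 105)


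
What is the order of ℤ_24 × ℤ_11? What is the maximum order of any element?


|ℤ_24 × ℤ_11| = 24 × 11 = 264
Max element order = lcm(24,11) = 264
Cyclic? Yes (gcd=1)

|ℤ_24×ℤ_11| = 264, max element order = 264


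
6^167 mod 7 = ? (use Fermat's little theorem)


Fermat's little theorem: if p is prime and gcd(a,p)=1, then a^(p-1) ≡ 1 (mod p)
p = 7 is prime, gcd(6,7) = 1
Reduce exponent: 167 mod 6 = 5
So 6^167 ≡ 6^5 (mod 7)
6^5 mod 7 = 6

6^167 ≡ 6 (mod 7)


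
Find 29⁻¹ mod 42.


Use the extended Euclidean algorithm to write 1 = 29·s + 42·t; then s mod 42 is the inverse.
Euclidean algorithm:
  29 = 0·42 + 29
  42 = 1·29 + 13
  29 = 2·13 + 3
  13 = 4·3 + 1
  3 = 3·1 + 0
gcd(29,42) = 1
Back-substitution gives: 29·(-13) + 42·(9) = 1
So 29⁻¹ ≡ -13 ≡ 29 (mod 42)
Check: 29 × 29 = 841 ≡ 1 (mod 42) ✓

29⁻¹ ≡ 29 (mod 42)


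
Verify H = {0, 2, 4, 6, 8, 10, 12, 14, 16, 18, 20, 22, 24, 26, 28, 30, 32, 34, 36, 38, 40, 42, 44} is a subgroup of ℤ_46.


Subgroup test for H = {0, 2, 4, 6, 8, 10, 12, 14, 16, 18, 20, 22, 24, 26, 28, 30, 32, 34, 36, 38, 40, 42, 44} in (ℤ_46, +):
(1) 0 ∈ H? Yes
(2) Closure: for all a,b ∈ H, (a+b) mod 46 ∈ H? Yes
(3) Inverses: for all a ∈ H, -a mod 46 ∈ H? Yes

Yes, H is a subgroup of ℤ_46


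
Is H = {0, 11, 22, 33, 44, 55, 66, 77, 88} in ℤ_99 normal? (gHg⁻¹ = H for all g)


H = {0, 11, 22, 33, 44, 55, 66, 77, 88} in ℤ_99
ℤ_99 is abelian; every subgroup of an abelian group is normal

Yes, normal subgroup


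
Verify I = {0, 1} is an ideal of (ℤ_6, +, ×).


Check ideal conditions for I = {0, 1} in ℤ_6:
(1) I is an additive subgroup? No
(2) For r ∈ ℤ_6 and a ∈ I: r·a ∈ I? No  [counterexample: r=2, a=1, r·a mod 6 = 2 ∉ I]

No, I is not an ideal of ℤ_6


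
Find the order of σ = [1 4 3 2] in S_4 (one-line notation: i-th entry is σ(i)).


Cycle decomposition: (2 4)
Cycle lengths: 2
Order = lcm(2) = 2

ord(σ) = 2


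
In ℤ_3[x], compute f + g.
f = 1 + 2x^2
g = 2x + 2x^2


Add coefficients mod 3:
x^0: 1 + 0 = 1 (mod 3)
x^1: 0 + 2 = 2 (mod 3)
x^2: 2 + 2 = 1 (mod 3)
Result: 1 + 2x + x^2

f + g = 1 + 2x + x^2


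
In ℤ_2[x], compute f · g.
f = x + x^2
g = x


Expand and collect like terms; reduce coefficients mod 2:
x^0: 0·0 = 0 ≡ 0 (mod 2)
x^1: 0·1 + 1·0 = 0 ≡ 0 (mod 2)
x^2: 1·1 + 1·0 = 1 ≡ 1 (mod 2)
x^3: 1·1 = 1 ≡ 1 (mod 2)
Result: x^2 + x^3

f · g = x^2 + x^3


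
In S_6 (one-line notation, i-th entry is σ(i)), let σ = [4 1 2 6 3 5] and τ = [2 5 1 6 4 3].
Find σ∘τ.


σ∘τ: apply τ first, then σ
1 →τ 2 →σ 1
2 →τ 5 →σ 3
3 →τ 1 →σ 4
4 →τ 6 →σ 5
5 →τ 4 →σ 6
6 →τ 3 →σ 2

σ∘τ = [1 3 4 5 6 2]


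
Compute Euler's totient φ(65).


Factor n: 65 = 5 × 13
φ(n) = n · ∏(1 - 1/p) over distinct primes p | n
φ(65) = 65 · (1 - 1/5) · (1 - 1/13) = 48

φ(65) = 48


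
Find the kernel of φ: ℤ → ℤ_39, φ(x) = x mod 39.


Kernel = preimage of identity
ker(φ) = {x ∈ ℤ : x ≡ 0 (mod 39)} = 39ℤ = {0, ±39, ±78, ...}

ker(φ) = 39ℤ


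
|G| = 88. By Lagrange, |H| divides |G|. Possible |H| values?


Lagrange's theorem: |H| divides |G|
|G| = 88
Divisors of 88: 1, 2, 4, 8, 11, 22, 44, 88

Possible subgroup orders: {1, 2, 4, 8, 11, 22, 44, 88}


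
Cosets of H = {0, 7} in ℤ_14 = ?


H = {0, 7}, |H| = 2
Number of cosets = |G|/|H| = 14/2 = 7
0 + H = {0, 7}
1 + H = {1, 8}
2 + H = {2, 9}
3 + H = {3, 10}
4 + H = {4, 11}
5 + H = {5, 12}
6 + H = {6, 13}

Cosets: 0+H={0,7}; 1+H={1,8}; 2+H={2,9}; 3+H={3,10}; 4+H={4,11}; 5+H={5,12}; 6+H={6,13}


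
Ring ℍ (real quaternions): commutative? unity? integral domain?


quaternion multiplication is non-commutative (ij = k ≠ ji = -k); has unity 1; a division ring but not an integral domain since integral domains are commutative by convention
Commutative: No
Integral domain: No
Has unity: Yes

ℍ (real quaternions): Commutative=No, Unity=Yes


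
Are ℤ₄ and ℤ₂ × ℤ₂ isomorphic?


Comparing ℤ₄ and ℤ₂ × ℤ₂:
ℤ₄ has an element of order 4; ℤ₂×ℤ₂ has exponent 2

No, ℤ₄ ≇ ℤ₂ × ℤ₂


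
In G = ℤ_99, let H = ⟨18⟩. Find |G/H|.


|⟨18⟩| = n / gcd(18, 99) = 99 / 9 = 11
H is normal (ℤ_99 is abelian).
|G/H| = |G| / |H| = 99 / 11 = 9

|G/H| = 9


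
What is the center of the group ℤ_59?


Z(G) = {g ∈ G | gx = xg for all x ∈ G}
ℤ_59 is abelian, so Z(G) = G

Z(ℤ_59) = ℤ_59


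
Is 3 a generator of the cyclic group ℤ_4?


g generates ℤ_n iff gcd(g, n) = 1
gcd(3, 4) = 1
Since gcd = 1, 3 is a generator.

Yes, 3 generates ℤ_4


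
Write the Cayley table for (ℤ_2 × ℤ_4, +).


Elements: {(0,0), (0,1), (0,2), (0,3), (1,0), (1,1), (1,2), (1,3)}
Operation: componentwise addition mod (2, 4)
Entry (a, b) = ((a₁+b₁) mod 2, (a₂+b₂) mod 4)

Cayley table:
      | (0,0) | (0,1) | (0,2) | (0,3) | (1,0) | (1,1) | (1,2) | (1,3)
(0,0) | (0,0) | (0,1) | (0,2) | (0,3) | (1,0) | (1,1) | (1,2) | (1,3)
(0,1) | (0,1) | (0,2) | (0,3) | (0,0) | (1,1) | (1,2) | (1,3) | (1,0)
(0,2) | (0,2) | (0,3) | (0,0) | (0,1) | (1,2) | (1,3) | (1,0) | (1,1)
(0,3) | (0,3) | (0,0) | (0,1) | (0,2) | (1,3) | (1,0) | (1,1) | (1,2)
(1,0) | (1,0) | (1,1) | (1,2) | (1,3) | (0,0) | (0,1) | (0,2) | (0,3)
(1,1) | (1,1) | (1,2) | (1,3) | (1,0) | (0,1) | (0,2) | (0,3) | (0,0)
(1,2) | (1,2) | (1,3) | (1,0) | (1,1) | (0,2) | (0,3) | (0,0) | (0,1)
(1,3) | (1,3) | (1,0) | (1,1) | (1,2) | (0,3) | (0,0) | (0,1) | (0,2)


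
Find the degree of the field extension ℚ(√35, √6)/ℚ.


[ℚ(√35,√6):ℚ] = [ℚ(√35,√6):ℚ(√35)]·[ℚ(√35):ℚ] = 2·2 = 4

[ℚ(√35, √6)/ℚ] = 4


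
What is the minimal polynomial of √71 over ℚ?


√71 satisfies x² - 71 = 0, irreducible over ℚ since 71 is squarefree

Minimal polynomial: x² - 71


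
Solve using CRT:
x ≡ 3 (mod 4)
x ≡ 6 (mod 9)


m₁ = 4, m₂ = 9, gcd = 1, so CRT applies. M = m₁·m₂ = 36
Let M₁ = M/m₁ = 9, M₂ = M/m₂ = 4
Find y₁ ≡ M₁⁻¹ (mod m₁): 9⁻¹ ≡ 1 (mod 4)
Find y₂ ≡ M₂⁻¹ (mod m₂): 4⁻¹ ≡ 7 (mod 9)
x = a₁·M₁·y₁ + a₂·M₂·y₂ = 3·9·1 + 6·4·7 = 195
Reduce mod 36: x ≡ 15
Check: 15 mod 4 = 3 ✓, 15 mod 9 = 6 ✓

x ≡ 15 (mod 36)


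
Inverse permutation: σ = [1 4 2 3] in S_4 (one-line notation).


To find σ⁻¹, swap domain and range:
σ(1) = 1 → σ⁻¹(1) = 1
σ(2) = 4 → σ⁻¹(4) = 2
σ(3) = 2 → σ⁻¹(2) = 3
σ(4) = 3 → σ⁻¹(3) = 4

σ⁻¹ = [1 3 4 2]


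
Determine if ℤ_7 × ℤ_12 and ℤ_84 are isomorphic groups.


Comparing ℤ_7 × ℤ_12 and ℤ_84:
gcd(7,12) = 1, so ℤ_7 × ℤ_12 ≅ ℤ_84 (CRT)

Yes, ℤ_7 × ℤ_12 ≅ ℤ_84


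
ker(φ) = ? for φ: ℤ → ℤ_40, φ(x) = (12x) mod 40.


Kernel = preimage of identity
ker(φ) = {x ∈ ℤ : 12x ≡ 0 (mod 40)}. gcd(12,40) = 4, so 12x ≡ 0 (mod 40) ⟺ x ≡ 0 (mod 40/4 = 10). Hence ker(φ) = 10ℤ

ker(φ) = 10ℤ


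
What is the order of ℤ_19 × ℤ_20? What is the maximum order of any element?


|ℤ_19 × ℤ_20| = 19 × 20 = 380
Max element order = lcm(19,20) = 380
Cyclic? Yes (gcd=1)

|ℤ_19×ℤ_20| = 380, max element order = 380


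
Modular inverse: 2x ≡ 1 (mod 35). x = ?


Use the extended Euclidean algorithm to write 1 = 2·s + 35·t; then s mod 35 is the inverse.
Euclidean algorithm:
  2 = 0·35 + 2
  35 = 17·2 + 1
  2 = 2·1 + 0
gcd(2,35) = 1
Back-substitution gives: 2·(-17) + 35·(1) = 1
So 2⁻¹ ≡ -17 ≡ 18 (mod 35)
Check: 2 × 18 = 36 ≡ 1 (mod 35) ✓

2⁻¹ ≡ 18 (mod 35)


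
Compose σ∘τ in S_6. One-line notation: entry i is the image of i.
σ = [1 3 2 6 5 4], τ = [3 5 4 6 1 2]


σ∘τ: apply τ first, then σ
1 →τ 3 →σ 2
2 →τ 5 →σ 5
3 →τ 4 →σ 6
4 →τ 6 →σ 4
5 →τ 1 →σ 1
6 →τ 2 →σ 3

σ∘τ = [2 5 6 4 1 3]


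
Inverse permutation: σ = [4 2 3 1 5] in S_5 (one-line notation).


To find σ⁻¹, swap domain and range:
σ(1) = 4 → σ⁻¹(4) = 1
σ(2) = 2 → σ⁻¹(2) = 2
σ(3) = 3 → σ⁻¹(3) = 3
σ(4) = 1 → σ⁻¹(1) = 4
σ(5) = 5 → σ⁻¹(5) = 5

σ⁻¹ = [4 2 3 1 5]


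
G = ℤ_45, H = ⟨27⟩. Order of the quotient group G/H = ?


|⟨27⟩| = n / gcd(27, 45) = 45 / 9 = 5
H is normal (ℤ_45 is abelian).
|G/H| = |G| / |H| = 45 / 5 = 9

|G/H| = 9


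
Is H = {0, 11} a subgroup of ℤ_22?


Subgroup test for H = {0, 11} in (ℤ_22, +):
(1) 0 ∈ H? Yes
(2) Closure: for all a,b ∈ H, (a+b) mod 22 ∈ H? Yes
(3) Inverses: for all a ∈ H, -a mod 22 ∈ H? Yes

Yes, H is a subgroup of ℤ_22


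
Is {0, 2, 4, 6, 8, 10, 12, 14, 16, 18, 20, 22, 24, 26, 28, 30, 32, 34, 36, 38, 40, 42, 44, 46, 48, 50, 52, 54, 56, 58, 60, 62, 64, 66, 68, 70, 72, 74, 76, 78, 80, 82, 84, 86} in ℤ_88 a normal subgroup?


H = {0, 2, 4, 6, 8, 10, 12, 14, 16, 18, 20, 22, 24, 26, 28, 30, 32, 34, 36, 38, 40, 42, 44, 46, 48, 50, 52, 54, 56, 58, 60, 62, 64, 66, 68, 70, 72, 74, 76, 78, 80, 82, 84, 86} in ℤ_88
ℤ_88 is abelian; every subgroup of an abelian group is normal

Yes, normal subgroup


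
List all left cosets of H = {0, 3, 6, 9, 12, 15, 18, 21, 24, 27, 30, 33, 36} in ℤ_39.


H = {0, 3, 6, 9, 12, 15, 18, 21, 24, 27, 30, 33, 36}, |H| = 13
Number of cosets = |G|/|H| = 39/13 = 3
0 + H = {0, 3, 6, 9, 12, 15, 18, 21, 24, 27, 30, 33, 36}
1 + H = {1, 4, 7, 10, 13, 16, 19, 22, 25, 28, 31, 34, 37}
2 + H = {2, 5, 8, 11, 14, 17, 20, 23, 26, 29, 32, 35, 38}

Cosets: 0+H={0,3,6,9,12,15,18,21,24,27,30,33,36}; 1+H={1,4,7,10,13,16,19,22,25,28,31,34,37}; 2+H={2,5,8,11,14,17,20,23,26,29,32,35,38}


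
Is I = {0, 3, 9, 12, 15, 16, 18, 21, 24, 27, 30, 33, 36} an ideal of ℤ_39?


Check ideal conditions for I = {0, 3, 9, 12, 15, 16, 18, 21, 24, 27, 30, 33, 36} in ℤ_39:
(1) I is an additive subgroup? No
(2) For r ∈ ℤ_39 and a ∈ I: r·a ∈ I? No  [counterexample: r=2, a=3, r·a mod 39 = 6 ∉ I]

No, I is not an ideal of ℤ_39


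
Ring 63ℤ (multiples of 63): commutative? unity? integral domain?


63ℤ is a commutative ring under +,× but has no multiplicative identity (1 ∉ 63ℤ); it has no zero divisors, but without unity it is not an integral domain
Commutative: Yes
Integral domain: No
Has unity: No

63ℤ (multiples of 63): Commutative=Yes, Unity=No


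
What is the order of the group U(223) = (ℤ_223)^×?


U(n) is the group of units mod n; |U(n)| = φ(n)
|U(223)| = φ(223) = 222

|U(223) = (ℤ_223)^×| = 222


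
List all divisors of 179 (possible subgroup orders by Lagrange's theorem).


Lagrange's theorem: |H| divides |G|
|G| = 179
Divisors of 179: 1, 179

Possible subgroup orders: {1, 179}


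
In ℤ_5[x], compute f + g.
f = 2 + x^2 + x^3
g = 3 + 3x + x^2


Add coefficients mod 5:
x^0: 2 + 3 = 0 (mod 5)
x^1: 0 + 3 = 3 (mod 5)
x^2: 1 + 1 = 2 (mod 5)
x^3: 1 + 0 = 1 (mod 5)
Result: 3x + 2x^2 + x^3

f + g = 3x + 2x^2 + x^3


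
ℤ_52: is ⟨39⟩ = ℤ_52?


g generates ℤ_n iff gcd(g, n) = 1
gcd(39, 52) = 13
Since gcd = 13 ≠ 1, ⟨39⟩ has order 4 < 52, so 39 is not a generator.

No, 39 does not generate ℤ_52


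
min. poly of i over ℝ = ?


i satisfies x² + 1 = 0, irreducible over ℝ

Minimal polynomial: x² + 1


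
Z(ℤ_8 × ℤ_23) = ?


Z(G) = {g ∈ G | gx = xg for all x ∈ G}
Direct product of abelian groups is abelian, so Z(G) = G

Z(ℤ_8 × ℤ_23) = ℤ_8 × ℤ_23


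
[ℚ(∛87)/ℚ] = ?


∛87 has minimal polynomial x³ - 87 (irreducible over ℚ since 87 is not a perfect cube)

[ℚ(∛87)/ℚ] = 3


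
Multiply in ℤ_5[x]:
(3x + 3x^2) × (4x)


Expand and collect like terms; reduce coefficients mod 5:
x^0: 0·0 = 0 ≡ 0 (mod 5)
x^1: 0·4 + 3·0 = 0 ≡ 0 (mod 5)
x^2: 3·4 + 3·0 = 12 ≡ 2 (mod 5)
x^3: 3·4 = 12 ≡ 2 (mod 5)
Result: 2x^2 + 2x^3

f · g = 2x^2 + 2x^3


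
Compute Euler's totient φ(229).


Factor n: 229 = 229
φ(n) = n · ∏(1 - 1/p) over distinct primes p | n
φ(229) = 229 · (1 - 1/229) = 228

φ(229) = 228


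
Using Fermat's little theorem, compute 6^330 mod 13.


Fermat's little theorem: if p is prime and gcd(a,p)=1, then a^(p-1) ≡ 1 (mod p)
p = 13 is prime, gcd(6,13) = 1
Reduce exponent: 330 mod 12 = 6
So 6^330 ≡ 6^6 (mod 13)
6^6 mod 13 = 12

6^330 ≡ 12 (mod 13)


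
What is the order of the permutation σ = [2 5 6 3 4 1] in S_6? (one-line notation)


Cycle decomposition: (1 2 5 4 3 6)
Cycle lengths: 6
Order = lcm(6) = 6

ord(σ) = 6


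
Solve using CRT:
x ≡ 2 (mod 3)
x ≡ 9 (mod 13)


m₁ = 3, m₂ = 13, gcd = 1, so CRT applies. M = m₁·m₂ = 39
Let M₁ = M/m₁ = 13, M₂ = M/m₂ = 3
Find y₁ ≡ M₁⁻¹ (mod m₁): 13⁻¹ ≡ 1 (mod 3)
Find y₂ ≡ M₂⁻¹ (mod m₂): 3⁻¹ ≡ 9 (mod 13)
x = a₁·M₁·y₁ + a₂·M₂·y₂ = 2·13·1 + 9·3·9 = 269
Reduce mod 39: x ≡ 35
Check: 35 mod 3 = 2 ✓, 35 mod 13 = 9 ✓

x ≡ 35 (mod 39)


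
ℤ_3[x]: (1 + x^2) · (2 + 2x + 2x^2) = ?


Expand and collect like terms; reduce coefficients mod 3:
x^0: 1·2 = 2 ≡ 2 (mod 3)
x^1: 1·2 + 0·2 = 2 ≡ 2 (mod 3)
x^2: 1·2 + 0·2 + 1·2 = 4 ≡ 1 (mod 3)
x^3: 0·2 + 1·2 = 2 ≡ 2 (mod 3)
x^4: 1·2 = 2 ≡ 2 (mod 3)
Result: 2 + 2x + x^2 + 2x^3 + 2x^4

f · g = 2 + 2x + x^2 + 2x^3 + 2x^4


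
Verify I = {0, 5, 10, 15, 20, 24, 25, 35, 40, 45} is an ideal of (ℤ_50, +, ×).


Check ideal conditions for I = {0, 5, 10, 15, 20, 24, 25, 35, 40, 45} in ℤ_50:
(1) I is an additive subgroup? No
(2) For r ∈ ℤ_50 and a ∈ I: r·a ∈ I? No  [counterexample: r=2, a=15, r·a mod 50 = 30 ∉ I]

No, I is not an ideal of ℤ_50


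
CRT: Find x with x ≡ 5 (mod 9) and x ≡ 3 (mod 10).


m₁ = 9, m₂ = 10, gcd = 1, so CRT applies. M = m₁·m₂ = 90
Let M₁ = M/m₁ = 10, M₂ = M/m₂ = 9
Find y₁ ≡ M₁⁻¹ (mod m₁): 10⁻¹ ≡ 1 (mod 9)
Find y₂ ≡ M₂⁻¹ (mod m₂): 9⁻¹ ≡ 9 (mod 10)
x = a₁·M₁·y₁ + a₂·M₂·y₂ = 5·10·1 + 3·9·9 = 293
Reduce mod 90: x ≡ 23
Check: 23 mod 9 = 5 ✓, 23 mod 10 = 3 ✓

x ≡ 23 (mod 90)


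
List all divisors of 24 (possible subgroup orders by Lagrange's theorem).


Lagrange's theorem: |H| divides |G|
|G| = 24
Divisors of 24: 1, 2, 3, 4, 6, 8, 12, 24

Possible subgroup orders: {1, 2, 3, 4, 6, 8, 12, 24}


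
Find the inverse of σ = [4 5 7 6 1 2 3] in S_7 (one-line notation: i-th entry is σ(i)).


To find σ⁻¹, swap domain and range:
σ(1) = 4 → σ⁻¹(4) = 1
σ(2) = 5 → σ⁻¹(5) = 2
σ(3) = 7 → σ⁻¹(7) = 3
σ(4) = 6 → σ⁻¹(6) = 4
σ(5) = 1 → σ⁻¹(1) = 5
σ(6) = 2 → σ⁻¹(2) = 6
σ(7) = 3 → σ⁻¹(3) = 7

σ⁻¹ = [5 6 7 1 2 4 3]


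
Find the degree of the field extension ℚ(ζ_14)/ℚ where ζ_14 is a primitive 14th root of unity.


[ℚ(ζ_n):ℚ] = deg Φ_n(x) = φ(n). Here φ(14) = 6

[ℚ(ζ_14)/ℚ where ζ_14 is a primitive 14th root of unity] = 6


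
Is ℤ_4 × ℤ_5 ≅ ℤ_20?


Comparing ℤ_4 × ℤ_5 and ℤ_20:
gcd(4,5) = 1, so ℤ_4 × ℤ_5 ≅ ℤ_20 (CRT)

Yes, ℤ_4 × ℤ_5 ≅ ℤ_20
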